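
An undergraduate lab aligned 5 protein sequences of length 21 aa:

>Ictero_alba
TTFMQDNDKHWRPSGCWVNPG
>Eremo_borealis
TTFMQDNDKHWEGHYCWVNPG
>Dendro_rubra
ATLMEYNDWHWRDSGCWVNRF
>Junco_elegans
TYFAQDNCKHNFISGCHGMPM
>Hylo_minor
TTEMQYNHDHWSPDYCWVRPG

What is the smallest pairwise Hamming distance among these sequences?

4

Pairwise Hamming distances:
  Ictero_alba vs Eremo_borealis: 4
  Ictero_alba vs Dendro_rubra: 8
  Ictero_alba vs Junco_elegans: 10
  Ictero_alba vs Hylo_minor: 8
  Eremo_borealis vs Dendro_rubra: 11
  Eremo_borealis vs Junco_elegans: 12
  Eremo_borealis vs Hylo_minor: 8
  Dendro_rubra vs Junco_elegans: 16
  Dendro_rubra vs Hylo_minor: 12
  Junco_elegans vs Hylo_minor: 15
The smallest is 4, between Ictero_alba and Eremo_borealis.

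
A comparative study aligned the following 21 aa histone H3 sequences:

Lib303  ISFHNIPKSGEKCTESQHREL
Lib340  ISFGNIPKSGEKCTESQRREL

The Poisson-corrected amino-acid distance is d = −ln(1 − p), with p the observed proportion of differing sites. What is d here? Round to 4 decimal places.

The sequences differ at positions 4 (H/G), 18 (H/R).
p = 2/21 = 0.095238.
d = −ln(1 − 0.095238) = −ln(0.904762) = 0.1001.

0.1001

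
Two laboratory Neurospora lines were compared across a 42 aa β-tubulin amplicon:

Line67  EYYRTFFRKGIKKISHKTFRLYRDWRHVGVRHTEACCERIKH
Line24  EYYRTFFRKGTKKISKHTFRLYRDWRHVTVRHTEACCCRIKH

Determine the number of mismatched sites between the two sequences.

5

The sequences differ at positions 11 (I/T), 16 (H/K), 17 (K/H), 29 (G/T), 38 (E/C).
That gives 5 mismatches out of 42 aligned sites, so the Hamming distance is 5.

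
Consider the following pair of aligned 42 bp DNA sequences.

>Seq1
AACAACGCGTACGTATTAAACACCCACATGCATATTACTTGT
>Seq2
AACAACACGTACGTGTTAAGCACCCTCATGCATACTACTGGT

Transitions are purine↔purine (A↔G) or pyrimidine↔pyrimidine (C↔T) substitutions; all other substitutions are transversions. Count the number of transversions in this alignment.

2

Differing sites — 7:G/A (Ti); 15:A/G (Ti); 20:A/G (Ti); 26:A/T (Tv); 35:T/C (Ti); 40:T/G (Tv).
Of the 6 differences, 4 transitions and 2 transversions, so the answer is 2.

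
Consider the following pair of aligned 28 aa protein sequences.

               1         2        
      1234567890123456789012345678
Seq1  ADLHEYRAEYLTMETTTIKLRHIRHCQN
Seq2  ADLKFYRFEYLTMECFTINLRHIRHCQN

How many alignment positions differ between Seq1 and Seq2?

6

Differing sites — 4:H/K; 5:E/F; 8:A/F; 15:T/C; 16:T/F; 19:K/N.
That gives 6 mismatches out of 28 aligned sites, so the Hamming distance is 6.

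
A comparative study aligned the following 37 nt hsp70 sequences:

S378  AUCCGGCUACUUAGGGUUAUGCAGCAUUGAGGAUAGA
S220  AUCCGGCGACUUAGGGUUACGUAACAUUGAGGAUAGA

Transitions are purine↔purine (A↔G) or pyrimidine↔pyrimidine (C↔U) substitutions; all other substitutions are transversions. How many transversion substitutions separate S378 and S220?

1

Differing sites — 8:U/G (Tv); 20:U/C (Ti); 22:C/U (Ti); 24:G/A (Ti).
Of the 4 differences, 3 transitions and 1 transversion, so the answer is 1.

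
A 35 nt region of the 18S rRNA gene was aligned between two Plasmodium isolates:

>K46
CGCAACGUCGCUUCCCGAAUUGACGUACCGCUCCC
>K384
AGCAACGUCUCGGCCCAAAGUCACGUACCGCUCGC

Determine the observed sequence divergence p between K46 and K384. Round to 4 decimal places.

0.2286

The sequences differ at positions 1 (C/A), 10 (G/U), 12 (U/G), 13 (U/G), 17 (G/A), 20 (U/G), 22 (G/C), 34 (C/G).
There are 8 differences over 35 sites, so p = 8/35 = 0.2286.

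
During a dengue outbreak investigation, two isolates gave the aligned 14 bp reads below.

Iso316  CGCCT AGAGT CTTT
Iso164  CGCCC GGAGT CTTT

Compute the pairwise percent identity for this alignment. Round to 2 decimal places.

85.71%

Mismatches occur at site 5 (T/C), site 6 (A/G).
12 of the 14 sites match, so the percent identity is 12/14 × 100 = 85.71%.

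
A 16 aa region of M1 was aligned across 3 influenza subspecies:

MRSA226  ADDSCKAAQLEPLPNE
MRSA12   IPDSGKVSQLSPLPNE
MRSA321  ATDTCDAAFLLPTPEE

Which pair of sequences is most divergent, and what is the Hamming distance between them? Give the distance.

Pairwise Hamming distances:
  MRSA226 vs MRSA12: 6
  MRSA226 vs MRSA321: 7
  MRSA12 vs MRSA321: 11
The largest is 11, between MRSA12 and MRSA321.

11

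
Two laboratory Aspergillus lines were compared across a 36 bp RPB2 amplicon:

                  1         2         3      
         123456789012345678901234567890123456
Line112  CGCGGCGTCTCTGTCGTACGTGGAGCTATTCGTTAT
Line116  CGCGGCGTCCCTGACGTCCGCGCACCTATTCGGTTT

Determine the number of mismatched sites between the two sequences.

Mismatches occur at site 10 (T→C), site 14 (T→A), site 18 (A→C), site 21 (T→C), site 23 (G→C), site 25 (G→C), site 33 (T→G), site 35 (A→T).
That gives 8 mismatches out of 36 aligned sites, so the Hamming distance is 8.

8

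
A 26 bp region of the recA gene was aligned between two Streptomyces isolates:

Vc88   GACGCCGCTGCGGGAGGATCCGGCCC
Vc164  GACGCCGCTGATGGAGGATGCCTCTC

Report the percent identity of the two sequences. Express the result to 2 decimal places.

76.92%

Differing sites — 11:C/A; 12:G/T; 20:C/G; 22:G/C; 23:G/T; 25:C/T.
20 of the 26 sites match, so the percent identity is 20/26 × 100 = 76.92%.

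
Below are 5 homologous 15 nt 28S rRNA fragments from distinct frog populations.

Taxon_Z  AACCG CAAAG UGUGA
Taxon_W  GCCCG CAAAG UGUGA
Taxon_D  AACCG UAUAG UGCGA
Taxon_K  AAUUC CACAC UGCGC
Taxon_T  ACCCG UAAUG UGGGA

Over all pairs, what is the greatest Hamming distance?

10

Pairwise Hamming distances:
  Taxon_Z vs Taxon_W: 2
  Taxon_Z vs Taxon_D: 3
  Taxon_Z vs Taxon_K: 7
  Taxon_Z vs Taxon_T: 4
  Taxon_W vs Taxon_D: 5
  Taxon_W vs Taxon_K: 9
  Taxon_W vs Taxon_T: 4
  Taxon_D vs Taxon_K: 7
  Taxon_D vs Taxon_T: 4
  Taxon_K vs Taxon_T: 10
The largest is 10, between Taxon_K and Taxon_T.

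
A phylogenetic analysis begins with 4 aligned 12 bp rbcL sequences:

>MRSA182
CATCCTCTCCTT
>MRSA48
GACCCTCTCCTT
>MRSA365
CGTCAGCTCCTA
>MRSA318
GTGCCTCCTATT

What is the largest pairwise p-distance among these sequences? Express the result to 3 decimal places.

Pairwise Hamming distances:
  MRSA182 vs MRSA48: 2
  MRSA182 vs MRSA365: 4
  MRSA182 vs MRSA318: 6
  MRSA48 vs MRSA365: 6
  MRSA48 vs MRSA318: 5
  MRSA365 vs MRSA318: 9
The largest is 9 mismatches, between MRSA365 and MRSA318; p = 9/12 = 0.750.

0.750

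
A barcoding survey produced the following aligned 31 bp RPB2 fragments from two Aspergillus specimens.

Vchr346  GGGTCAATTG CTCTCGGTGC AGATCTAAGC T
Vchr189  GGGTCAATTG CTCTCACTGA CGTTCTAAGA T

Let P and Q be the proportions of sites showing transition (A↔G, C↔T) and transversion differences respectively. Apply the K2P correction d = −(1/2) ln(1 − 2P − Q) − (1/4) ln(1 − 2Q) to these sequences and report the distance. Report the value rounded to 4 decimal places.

0.2253

Differing sites — 16:G/A (Ti); 17:G/C (Tv); 20:C/A (Tv); 21:A/C (Tv); 23:A/T (Tv); 30:C/A (Tv).
Of the 6 differences, 1 transition and 5 transversions over 31 sites: P = 1/31 = 0.032258, Q = 5/31 = 0.161290.
d = −0.5·ln(0.774194) − 0.25·ln(0.677420) = −0.5·(-0.255933) − 0.25·(-0.389464) = 0.2253.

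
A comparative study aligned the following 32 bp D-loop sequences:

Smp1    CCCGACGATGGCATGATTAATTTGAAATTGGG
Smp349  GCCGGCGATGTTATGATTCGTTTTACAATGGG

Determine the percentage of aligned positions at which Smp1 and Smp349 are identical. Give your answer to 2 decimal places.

Differing sites — 1:C/G; 5:A/G; 11:G/T; 12:C/T; 19:A/C; 20:A/G; 24:G/T; 26:A/C; 28:T/A.
23 of the 32 sites match, so the percent identity is 23/32 × 100 = 71.88%.

71.88%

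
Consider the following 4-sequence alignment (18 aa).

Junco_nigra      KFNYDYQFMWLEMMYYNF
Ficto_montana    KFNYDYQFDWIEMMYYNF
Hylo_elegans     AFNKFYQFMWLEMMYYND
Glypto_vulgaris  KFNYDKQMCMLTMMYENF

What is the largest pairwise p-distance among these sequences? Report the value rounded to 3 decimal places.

0.556

Pairwise Hamming distances:
  Junco_nigra vs Ficto_montana: 2
  Junco_nigra vs Hylo_elegans: 4
  Junco_nigra vs Glypto_vulgaris: 6
  Ficto_montana vs Hylo_elegans: 6
  Ficto_montana vs Glypto_vulgaris: 7
  Hylo_elegans vs Glypto_vulgaris: 10
The largest is 10 mismatches, between Hylo_elegans and Glypto_vulgaris; p = 10/18 = 0.556.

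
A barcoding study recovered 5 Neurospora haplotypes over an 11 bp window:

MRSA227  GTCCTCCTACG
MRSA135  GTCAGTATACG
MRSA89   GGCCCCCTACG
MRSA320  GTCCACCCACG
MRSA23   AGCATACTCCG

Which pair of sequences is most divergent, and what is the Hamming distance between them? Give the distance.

Pairwise Hamming distances:
  MRSA227 vs MRSA135: 4
  MRSA227 vs MRSA89: 2
  MRSA227 vs MRSA320: 2
  MRSA227 vs MRSA23: 5
  MRSA135 vs MRSA89: 5
  MRSA135 vs MRSA320: 5
  MRSA135 vs MRSA23: 6
  MRSA89 vs MRSA320: 3
  MRSA89 vs MRSA23: 5
  MRSA320 vs MRSA23: 7
The largest is 7, between MRSA320 and MRSA23.

7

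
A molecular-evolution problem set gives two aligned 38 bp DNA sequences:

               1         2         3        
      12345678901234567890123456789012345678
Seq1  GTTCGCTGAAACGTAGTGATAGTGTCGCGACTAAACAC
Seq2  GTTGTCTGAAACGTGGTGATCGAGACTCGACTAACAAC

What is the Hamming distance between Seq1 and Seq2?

Differing sites — 4:C/G; 5:G/T; 15:A/G; 21:A/C; 23:T/A; 25:T/A; 27:G/T; 35:A/C; 36:C/A.
That gives 9 mismatches out of 38 aligned sites, so the Hamming distance is 9.

9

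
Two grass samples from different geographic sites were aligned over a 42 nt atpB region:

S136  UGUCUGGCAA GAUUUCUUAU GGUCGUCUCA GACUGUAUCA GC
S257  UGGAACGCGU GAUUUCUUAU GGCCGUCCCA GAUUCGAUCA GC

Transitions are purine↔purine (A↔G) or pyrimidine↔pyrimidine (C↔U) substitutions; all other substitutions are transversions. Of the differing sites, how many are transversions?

7

Mismatches occur at site 3 (U↔G, transversion), site 4 (C↔A, transversion), site 5 (U↔A, transversion), site 6 (G↔C, transversion), site 9 (A↔G, transition), site 10 (A↔U, transversion), site 23 (U↔C, transition), site 28 (U↔C, transition), site 33 (C↔U, transition), site 35 (G↔C, transversion), site 36 (U↔G, transversion).
Of the 11 differences, 4 transitions and 7 transversions, so the answer is 7.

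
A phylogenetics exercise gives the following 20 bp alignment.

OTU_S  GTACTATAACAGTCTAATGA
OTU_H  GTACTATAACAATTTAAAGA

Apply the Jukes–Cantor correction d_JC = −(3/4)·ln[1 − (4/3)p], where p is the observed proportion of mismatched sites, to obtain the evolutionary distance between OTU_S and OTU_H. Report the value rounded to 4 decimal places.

0.1674

Differing sites — 12:G/A; 14:C/T; 18:T/A.
p = 3/20 = 0.150000.
d = −0.75 · ln(1 − (4/3)·0.150000) = −0.75 · ln(0.800000) = −0.75 · (-0.223144) = 0.1674.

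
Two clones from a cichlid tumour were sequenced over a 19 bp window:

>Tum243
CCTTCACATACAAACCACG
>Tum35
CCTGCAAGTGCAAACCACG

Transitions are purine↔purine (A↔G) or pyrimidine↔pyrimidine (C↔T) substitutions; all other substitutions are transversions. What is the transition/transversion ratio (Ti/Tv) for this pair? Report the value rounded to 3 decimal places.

Differing sites — 4:T/G (Tv); 7:C/A (Tv); 8:A/G (Ti); 10:A/G (Ti).
Of the 4 differences, 2 transitions and 2 transversions, so Ti/Tv = 2/2 = 1.000.

1.000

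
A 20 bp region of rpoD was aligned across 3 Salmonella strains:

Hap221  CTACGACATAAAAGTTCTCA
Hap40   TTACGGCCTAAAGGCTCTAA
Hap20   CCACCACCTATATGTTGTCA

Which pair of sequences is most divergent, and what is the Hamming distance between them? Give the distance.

Pairwise Hamming distances:
  Hap221 vs Hap40: 6
  Hap221 vs Hap20: 6
  Hap40 vs Hap20: 9
The largest is 9, between Hap40 and Hap20.

9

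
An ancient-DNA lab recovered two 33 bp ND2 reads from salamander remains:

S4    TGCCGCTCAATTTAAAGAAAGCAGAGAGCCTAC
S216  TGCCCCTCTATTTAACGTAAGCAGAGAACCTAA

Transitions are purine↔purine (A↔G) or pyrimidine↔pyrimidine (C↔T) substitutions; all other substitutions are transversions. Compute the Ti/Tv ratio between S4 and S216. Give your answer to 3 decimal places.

0.200

Differing sites — 5:G/C (Tv); 9:A/T (Tv); 16:A/C (Tv); 18:A/T (Tv); 28:G/A (Ti); 33:C/A (Tv).
Of the 6 differences, 1 transition and 5 transversions, so Ti/Tv = 1/5 = 0.200.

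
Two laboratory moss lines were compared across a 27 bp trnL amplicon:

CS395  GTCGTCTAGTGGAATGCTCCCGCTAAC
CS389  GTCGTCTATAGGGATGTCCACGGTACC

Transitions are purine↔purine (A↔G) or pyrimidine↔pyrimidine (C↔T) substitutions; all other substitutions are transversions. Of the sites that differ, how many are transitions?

3

Differing sites — 9:G/T (Tv); 10:T/A (Tv); 13:A/G (Ti); 17:C/T (Ti); 18:T/C (Ti); 20:C/A (Tv); 23:C/G (Tv); 26:A/C (Tv).
Of the 8 differences, 3 transitions and 5 transversions, so the answer is 3.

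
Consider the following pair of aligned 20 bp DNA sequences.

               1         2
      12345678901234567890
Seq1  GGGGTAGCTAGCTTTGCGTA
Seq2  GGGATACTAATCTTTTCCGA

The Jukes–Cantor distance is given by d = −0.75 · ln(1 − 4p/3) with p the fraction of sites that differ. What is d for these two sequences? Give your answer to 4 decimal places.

Mismatches occur at site 4 (G↔A), site 7 (G↔C), site 8 (C↔T), site 9 (T↔A), site 11 (G↔T), site 16 (G↔T), site 18 (G↔C), site 19 (T↔G).
p = 8/20 = 0.400000.
d = −0.75 · ln(1 − (4/3)·0.400000) = −0.75 · ln(0.466667) = −0.75 · (-0.762139) = 0.5716.

0.5716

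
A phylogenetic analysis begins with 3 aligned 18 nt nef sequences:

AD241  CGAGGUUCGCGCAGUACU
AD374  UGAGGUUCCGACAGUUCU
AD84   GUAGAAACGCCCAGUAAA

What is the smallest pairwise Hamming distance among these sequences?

Pairwise Hamming distances:
  AD241 vs AD374: 5
  AD241 vs AD84: 8
  AD374 vs AD84: 11
The smallest is 5, between AD241 and AD374.

5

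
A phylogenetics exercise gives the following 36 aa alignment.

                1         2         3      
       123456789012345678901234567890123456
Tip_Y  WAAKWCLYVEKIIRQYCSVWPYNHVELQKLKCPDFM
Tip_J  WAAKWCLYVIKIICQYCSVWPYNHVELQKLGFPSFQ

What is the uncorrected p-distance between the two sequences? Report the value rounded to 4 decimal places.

0.1667

Mismatches occur at site 10 (E→I), site 14 (R→C), site 31 (K→G), site 32 (C→F), site 34 (D→S), site 36 (M→Q).
There are 6 differences over 36 sites, so p = 6/36 = 0.1667.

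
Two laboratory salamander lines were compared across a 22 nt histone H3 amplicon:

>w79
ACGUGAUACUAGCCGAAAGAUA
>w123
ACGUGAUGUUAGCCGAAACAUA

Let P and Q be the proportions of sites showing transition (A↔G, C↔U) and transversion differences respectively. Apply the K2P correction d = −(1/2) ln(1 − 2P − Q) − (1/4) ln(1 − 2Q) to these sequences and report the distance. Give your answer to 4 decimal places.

0.1527

Mismatches occur at site 8 (A/G, transition), site 9 (C/U, transition), site 19 (G/C, transversion).
Of the 3 differences, 2 transitions and 1 transversion over 22 sites: P = 2/22 = 0.090909, Q = 1/22 = 0.045455.
d = −0.5·ln(0.772727) − 0.25·ln(0.909090) = −0.5·(-0.257829) − 0.25·(-0.095311) = 0.1527.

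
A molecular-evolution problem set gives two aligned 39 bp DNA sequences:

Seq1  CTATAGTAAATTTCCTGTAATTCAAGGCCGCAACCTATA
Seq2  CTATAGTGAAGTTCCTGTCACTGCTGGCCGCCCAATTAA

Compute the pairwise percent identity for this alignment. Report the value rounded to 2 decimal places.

The sequences differ at positions 8 (A/G), 11 (T/G), 19 (A/C), 21 (T/C), 23 (C/G), 24 (A/C), 25 (A/T), 32 (A/C), 33 (A/C), 34 (C/A), 35 (C/A), 37 (A/T), 38 (T/A).
26 of the 39 sites match, so the percent identity is 26/39 × 100 = 66.67%.

66.67%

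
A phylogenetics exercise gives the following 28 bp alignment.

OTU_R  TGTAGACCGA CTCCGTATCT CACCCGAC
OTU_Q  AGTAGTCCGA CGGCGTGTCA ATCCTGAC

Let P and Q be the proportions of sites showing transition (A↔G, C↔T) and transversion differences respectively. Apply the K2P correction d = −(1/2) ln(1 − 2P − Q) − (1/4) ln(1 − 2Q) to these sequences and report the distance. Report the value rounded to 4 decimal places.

Mismatches occur at site 1 (T↔A, transversion), site 6 (A↔T, transversion), site 12 (T↔G, transversion), site 13 (C↔G, transversion), site 17 (A↔G, transition), site 20 (T↔A, transversion), site 21 (C↔A, transversion), site 22 (A↔T, transversion), site 25 (C↔T, transition).
Of the 9 differences, 2 transitions and 7 transversions over 28 sites: P = 2/28 = 0.071429, Q = 7/28 = 0.250000.
d = −0.5·ln(0.607142) − 0.25·ln(0.500000) = −0.5·(-0.498993) − 0.25·(-0.693147) = 0.4228.

0.4228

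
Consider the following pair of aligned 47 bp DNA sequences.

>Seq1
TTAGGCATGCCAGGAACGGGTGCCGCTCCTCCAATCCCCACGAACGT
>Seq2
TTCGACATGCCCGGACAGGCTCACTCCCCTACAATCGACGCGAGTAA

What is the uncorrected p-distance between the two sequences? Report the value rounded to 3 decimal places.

Mismatches occur at site 3 (A→C), site 5 (G→A), site 12 (A→C), site 16 (A→C), site 17 (C→A), site 20 (G→C), site 22 (G→C), site 23 (C→A), site 25 (G→T), site 27 (T→C), site 31 (C→A), site 37 (C→G), site 38 (C→A), site 40 (A→G), site 44 (A→G), site 45 (C→T), site 46 (G→A), site 47 (T→A).
There are 18 differences over 47 sites, so p = 18/47 = 0.383.

0.383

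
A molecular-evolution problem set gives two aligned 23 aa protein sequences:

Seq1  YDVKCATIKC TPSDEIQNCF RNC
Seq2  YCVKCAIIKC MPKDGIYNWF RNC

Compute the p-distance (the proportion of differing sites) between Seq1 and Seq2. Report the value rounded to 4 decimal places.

0.3043

The sequences differ at positions 2 (D/C), 7 (T/I), 11 (T/M), 13 (S/K), 15 (E/G), 17 (Q/Y), 19 (C/W).
There are 7 differences over 23 sites, so p = 7/23 = 0.3043.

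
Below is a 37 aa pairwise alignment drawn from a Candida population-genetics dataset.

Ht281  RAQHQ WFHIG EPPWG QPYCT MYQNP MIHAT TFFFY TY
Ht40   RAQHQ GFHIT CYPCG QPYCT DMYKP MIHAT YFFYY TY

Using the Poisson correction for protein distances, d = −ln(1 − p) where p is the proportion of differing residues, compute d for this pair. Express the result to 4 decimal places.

0.3528

The sequences differ at positions 6 (W/G), 10 (G/T), 11 (E/C), 12 (P/Y), 14 (W/C), 21 (M/D), 22 (Y/M), 23 (Q/Y), 24 (N/K), 31 (T/Y), 34 (F/Y).
p = 11/37 = 0.297297.
d = −ln(1 − 0.297297) = −ln(0.702703) = 0.3528.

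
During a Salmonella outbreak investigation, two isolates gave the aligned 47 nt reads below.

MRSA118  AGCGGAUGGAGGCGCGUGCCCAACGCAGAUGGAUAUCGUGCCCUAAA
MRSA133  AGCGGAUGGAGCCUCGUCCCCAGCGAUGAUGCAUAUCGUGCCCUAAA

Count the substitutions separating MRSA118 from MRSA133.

Differing sites — 12:G/C; 14:G/U; 18:G/C; 23:A/G; 26:C/A; 27:A/U; 32:G/C.
That gives 7 mismatches out of 47 aligned sites, so the Hamming distance is 7.

7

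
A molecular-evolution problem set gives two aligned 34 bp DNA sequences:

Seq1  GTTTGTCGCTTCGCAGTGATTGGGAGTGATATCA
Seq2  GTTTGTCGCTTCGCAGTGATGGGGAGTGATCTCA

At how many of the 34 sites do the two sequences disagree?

2

Differing sites — 21:T/G; 31:A/C.
That gives 2 mismatches out of 34 aligned sites, so the Hamming distance is 2.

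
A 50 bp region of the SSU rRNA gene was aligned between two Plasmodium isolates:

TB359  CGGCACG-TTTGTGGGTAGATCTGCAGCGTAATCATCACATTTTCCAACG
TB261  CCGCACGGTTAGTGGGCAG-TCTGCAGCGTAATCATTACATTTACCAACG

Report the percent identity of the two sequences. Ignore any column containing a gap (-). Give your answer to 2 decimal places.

89.58%

Excluding the 2 gap columns leaves 48 comparable sites.
Mismatches occur at site 2 (G/C), site 11 (T/A), site 17 (T/C), site 37 (C/T), site 44 (T/A).
43 of the 48 comparable sites match, so the percent identity is 43/48 × 100 = 89.58%.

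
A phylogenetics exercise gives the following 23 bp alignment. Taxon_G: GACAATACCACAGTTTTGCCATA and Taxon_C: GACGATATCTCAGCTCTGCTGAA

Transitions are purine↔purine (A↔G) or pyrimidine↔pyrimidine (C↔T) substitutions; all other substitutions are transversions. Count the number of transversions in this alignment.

2

Mismatches occur at site 4 (A↔G, transition), site 8 (C↔T, transition), site 10 (A↔T, transversion), site 14 (T↔C, transition), site 16 (T↔C, transition), site 20 (C↔T, transition), site 21 (A↔G, transition), site 22 (T↔A, transversion).
Of the 8 differences, 6 transitions and 2 transversions, so the answer is 2.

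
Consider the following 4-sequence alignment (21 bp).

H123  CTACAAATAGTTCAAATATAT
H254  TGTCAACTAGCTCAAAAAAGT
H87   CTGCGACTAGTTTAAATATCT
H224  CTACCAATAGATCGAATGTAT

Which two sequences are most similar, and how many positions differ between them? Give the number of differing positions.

4

Pairwise Hamming distances:
  H123 vs H254: 8
  H123 vs H87: 5
  H123 vs H224: 4
  H254 vs H87: 9
  H254 vs H224: 11
  H87 vs H224: 8
The smallest is 4, between H123 and H224.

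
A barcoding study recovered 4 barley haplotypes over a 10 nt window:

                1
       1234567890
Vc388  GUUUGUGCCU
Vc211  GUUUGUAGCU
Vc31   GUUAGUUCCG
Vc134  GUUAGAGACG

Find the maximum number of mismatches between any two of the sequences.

5

Pairwise Hamming distances:
  Vc388 vs Vc211: 2
  Vc388 vs Vc31: 3
  Vc388 vs Vc134: 4
  Vc211 vs Vc31: 4
  Vc211 vs Vc134: 5
  Vc31 vs Vc134: 3
The largest is 5, between Vc211 and Vc134.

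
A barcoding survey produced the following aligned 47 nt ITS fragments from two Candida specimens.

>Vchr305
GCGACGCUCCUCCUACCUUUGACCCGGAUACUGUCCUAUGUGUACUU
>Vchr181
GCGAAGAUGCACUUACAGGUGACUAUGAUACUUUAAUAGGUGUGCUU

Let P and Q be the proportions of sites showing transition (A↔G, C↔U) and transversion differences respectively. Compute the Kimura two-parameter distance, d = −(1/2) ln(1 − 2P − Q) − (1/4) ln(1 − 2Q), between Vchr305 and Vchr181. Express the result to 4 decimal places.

0.4604

Mismatches occur at site 5 (C↔A, transversion), site 7 (C↔A, transversion), site 9 (C↔G, transversion), site 11 (U↔A, transversion), site 13 (C↔U, transition), site 17 (C↔A, transversion), site 18 (U↔G, transversion), site 19 (U↔G, transversion), site 24 (C↔U, transition), site 25 (C↔A, transversion), site 26 (G↔U, transversion), site 33 (G↔U, transversion), site 35 (C↔A, transversion), site 36 (C↔A, transversion), site 39 (U↔G, transversion), site 44 (A↔G, transition).
Of the 16 differences, 3 transitions and 13 transversions over 47 sites: P = 3/47 = 0.063830, Q = 13/47 = 0.276596.
d = −0.5·ln(0.595744) − 0.25·ln(0.446808) = −0.5·(-0.517944) − 0.25·(-0.805626) = 0.4604.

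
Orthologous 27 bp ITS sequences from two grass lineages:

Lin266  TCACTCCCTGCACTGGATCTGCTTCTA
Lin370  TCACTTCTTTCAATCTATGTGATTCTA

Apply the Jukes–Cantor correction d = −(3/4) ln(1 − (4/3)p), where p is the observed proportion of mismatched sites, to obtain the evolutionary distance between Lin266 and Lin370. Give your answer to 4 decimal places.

The sequences differ at positions 6 (C/T), 8 (C/T), 10 (G/T), 13 (C/A), 15 (G/C), 16 (G/T), 19 (C/G), 22 (C/A).
p = 8/27 = 0.296296.
d = −0.75 · ln(1 − (4/3)·0.296296) = −0.75 · ln(0.604939) = −0.75 · (-0.502628) = 0.3770.

0.3770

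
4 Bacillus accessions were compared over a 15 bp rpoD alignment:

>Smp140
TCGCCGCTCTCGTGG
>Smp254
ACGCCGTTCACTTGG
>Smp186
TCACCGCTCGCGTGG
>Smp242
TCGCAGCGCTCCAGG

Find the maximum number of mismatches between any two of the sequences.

Pairwise Hamming distances:
  Smp140 vs Smp254: 4
  Smp140 vs Smp186: 2
  Smp140 vs Smp242: 4
  Smp254 vs Smp186: 5
  Smp254 vs Smp242: 7
  Smp186 vs Smp242: 6
The largest is 7, between Smp254 and Smp242.

7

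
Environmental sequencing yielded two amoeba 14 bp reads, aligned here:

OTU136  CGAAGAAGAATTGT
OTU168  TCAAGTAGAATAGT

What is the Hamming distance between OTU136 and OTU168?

4

Differing sites — 1:C/T; 2:G/C; 6:A/T; 12:T/A.
That gives 4 mismatches out of 14 aligned sites, so the Hamming distance is 4.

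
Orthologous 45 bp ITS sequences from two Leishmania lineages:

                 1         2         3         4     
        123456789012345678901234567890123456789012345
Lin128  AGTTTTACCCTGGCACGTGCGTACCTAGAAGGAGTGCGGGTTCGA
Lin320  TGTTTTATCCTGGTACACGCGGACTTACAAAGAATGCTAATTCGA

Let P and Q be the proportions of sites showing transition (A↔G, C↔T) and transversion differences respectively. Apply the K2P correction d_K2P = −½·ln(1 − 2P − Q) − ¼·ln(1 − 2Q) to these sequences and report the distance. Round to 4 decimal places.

0.3845

The sequences differ at positions 1 (A/T, transversion), 8 (C/T, transition), 14 (C/T, transition), 17 (G/A, transition), 18 (T/C, transition), 22 (T/G, transversion), 25 (C/T, transition), 28 (G/C, transversion), 31 (G/A, transition), 34 (G/A, transition), 38 (G/T, transversion), 39 (G/A, transition), 40 (G/A, transition).
Of the 13 differences, 9 transitions and 4 transversions over 45 sites: P = 9/45 = 0.200000, Q = 4/45 = 0.088889.
d = −0.5·ln(0.511111) − 0.25·ln(0.822222) = −0.5·(-0.671168) − 0.25·(-0.195745) = 0.3845.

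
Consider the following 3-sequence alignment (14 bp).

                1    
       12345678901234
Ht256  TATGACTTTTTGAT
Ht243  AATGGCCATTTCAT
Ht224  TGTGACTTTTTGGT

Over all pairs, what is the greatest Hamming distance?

Pairwise Hamming distances:
  Ht256 vs Ht243: 5
  Ht256 vs Ht224: 2
  Ht243 vs Ht224: 7
The largest is 7, between Ht243 and Ht224.

7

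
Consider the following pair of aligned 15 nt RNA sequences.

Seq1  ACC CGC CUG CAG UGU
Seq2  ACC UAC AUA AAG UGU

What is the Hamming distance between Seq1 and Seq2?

5

The sequences differ at positions 4 (C/U), 5 (G/A), 7 (C/A), 9 (G/A), 10 (C/A).
That gives 5 mismatches out of 15 aligned sites, so the Hamming distance is 5.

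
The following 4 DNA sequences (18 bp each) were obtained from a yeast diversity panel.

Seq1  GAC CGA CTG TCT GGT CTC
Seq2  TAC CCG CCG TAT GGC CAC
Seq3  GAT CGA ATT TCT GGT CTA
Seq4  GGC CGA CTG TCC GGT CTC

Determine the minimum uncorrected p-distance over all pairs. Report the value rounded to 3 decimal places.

0.111

Pairwise Hamming distances:
  Seq1 vs Seq2: 7
  Seq1 vs Seq3: 4
  Seq1 vs Seq4: 2
  Seq2 vs Seq3: 11
  Seq2 vs Seq4: 9
  Seq3 vs Seq4: 6
The smallest is 2 mismatches, between Seq1 and Seq4; p = 2/18 = 0.111.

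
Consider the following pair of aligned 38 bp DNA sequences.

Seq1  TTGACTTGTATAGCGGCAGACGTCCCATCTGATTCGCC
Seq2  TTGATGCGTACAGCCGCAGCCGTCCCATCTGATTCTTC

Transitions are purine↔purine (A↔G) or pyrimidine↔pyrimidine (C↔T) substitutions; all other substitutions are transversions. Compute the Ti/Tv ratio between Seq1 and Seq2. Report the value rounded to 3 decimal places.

Differing sites — 5:C/T (Ti); 6:T/G (Tv); 7:T/C (Ti); 11:T/C (Ti); 15:G/C (Tv); 20:A/C (Tv); 36:G/T (Tv); 37:C/T (Ti).
Of the 8 differences, 4 transitions and 4 transversions, so Ti/Tv = 4/4 = 1.000.

1.000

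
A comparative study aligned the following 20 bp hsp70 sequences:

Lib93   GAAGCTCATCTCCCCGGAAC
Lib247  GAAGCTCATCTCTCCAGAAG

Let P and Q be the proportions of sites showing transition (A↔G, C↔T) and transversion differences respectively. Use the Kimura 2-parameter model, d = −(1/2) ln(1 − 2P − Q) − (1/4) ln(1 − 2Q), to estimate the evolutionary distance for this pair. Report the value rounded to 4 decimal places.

The sequences differ at positions 13 (C/T, transition), 16 (G/A, transition), 20 (C/G, transversion).
Of the 3 differences, 2 transitions and 1 transversion over 20 sites: P = 2/20 = 0.100000, Q = 1/20 = 0.050000.
d = −0.5·ln(0.750000) − 0.25·ln(0.900000) = −0.5·(-0.287682) − 0.25·(-0.105361) = 0.1702.

0.1702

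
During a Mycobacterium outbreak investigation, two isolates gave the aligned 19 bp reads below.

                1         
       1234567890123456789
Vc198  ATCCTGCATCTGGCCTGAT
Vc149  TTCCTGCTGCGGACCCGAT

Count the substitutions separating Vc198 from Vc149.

Mismatches occur at site 1 (A↔T), site 8 (A↔T), site 9 (T↔G), site 11 (T↔G), site 13 (G↔A), site 16 (T↔C).
That gives 6 mismatches out of 19 aligned sites, so the Hamming distance is 6.

6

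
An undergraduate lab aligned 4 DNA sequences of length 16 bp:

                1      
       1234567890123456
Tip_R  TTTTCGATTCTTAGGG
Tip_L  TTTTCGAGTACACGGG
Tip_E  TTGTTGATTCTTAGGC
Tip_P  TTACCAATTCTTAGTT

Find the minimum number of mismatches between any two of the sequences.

Pairwise Hamming distances:
  Tip_R vs Tip_L: 5
  Tip_R vs Tip_E: 3
  Tip_R vs Tip_P: 5
  Tip_L vs Tip_E: 8
  Tip_L vs Tip_P: 10
  Tip_E vs Tip_P: 6
The smallest is 3, between Tip_R and Tip_E.

3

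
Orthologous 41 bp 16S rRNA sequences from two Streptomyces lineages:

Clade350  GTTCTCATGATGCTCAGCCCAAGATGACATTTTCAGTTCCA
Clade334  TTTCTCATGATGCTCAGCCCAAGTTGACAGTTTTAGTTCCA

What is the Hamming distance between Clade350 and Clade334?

Differing sites — 1:G/T; 24:A/T; 30:T/G; 34:C/T.
That gives 4 mismatches out of 41 aligned sites, so the Hamming distance is 4.

4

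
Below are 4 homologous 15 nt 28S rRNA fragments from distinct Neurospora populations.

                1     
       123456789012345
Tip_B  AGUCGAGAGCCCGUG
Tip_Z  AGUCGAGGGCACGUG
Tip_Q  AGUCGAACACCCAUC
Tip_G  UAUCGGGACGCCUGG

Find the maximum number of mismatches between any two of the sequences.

10

Pairwise Hamming distances:
  Tip_B vs Tip_Z: 2
  Tip_B vs Tip_Q: 5
  Tip_B vs Tip_G: 7
  Tip_Z vs Tip_Q: 6
  Tip_Z vs Tip_G: 9
  Tip_Q vs Tip_G: 10
The largest is 10, between Tip_Q and Tip_G.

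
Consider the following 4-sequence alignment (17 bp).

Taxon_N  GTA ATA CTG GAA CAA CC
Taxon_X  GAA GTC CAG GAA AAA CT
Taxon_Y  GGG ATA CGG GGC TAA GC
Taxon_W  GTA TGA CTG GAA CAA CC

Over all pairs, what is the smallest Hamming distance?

Pairwise Hamming distances:
  Taxon_N vs Taxon_X: 6
  Taxon_N vs Taxon_Y: 7
  Taxon_N vs Taxon_W: 2
  Taxon_X vs Taxon_Y: 10
  Taxon_X vs Taxon_W: 7
  Taxon_Y vs Taxon_W: 9
The smallest is 2, between Taxon_N and Taxon_W.

2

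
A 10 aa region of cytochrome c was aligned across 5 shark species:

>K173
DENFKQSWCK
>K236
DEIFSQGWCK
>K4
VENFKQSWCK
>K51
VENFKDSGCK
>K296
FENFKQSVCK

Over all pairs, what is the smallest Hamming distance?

Pairwise Hamming distances:
  K173 vs K236: 3
  K173 vs K4: 1
  K173 vs K51: 3
  K173 vs K296: 2
  K236 vs K4: 4
  K236 vs K51: 6
  K236 vs K296: 5
  K4 vs K51: 2
  K4 vs K296: 2
  K51 vs K296: 3
The smallest is 1, between K173 and K4.

1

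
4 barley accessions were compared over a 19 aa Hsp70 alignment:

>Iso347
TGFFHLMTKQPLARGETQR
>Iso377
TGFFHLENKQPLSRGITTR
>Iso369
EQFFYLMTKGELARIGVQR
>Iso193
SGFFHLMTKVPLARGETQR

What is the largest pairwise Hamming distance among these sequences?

Pairwise Hamming distances:
  Iso347 vs Iso377: 5
  Iso347 vs Iso369: 8
  Iso347 vs Iso193: 2
  Iso377 vs Iso369: 12
  Iso377 vs Iso193: 7
  Iso369 vs Iso193: 8
The largest is 12, between Iso377 and Iso369.

12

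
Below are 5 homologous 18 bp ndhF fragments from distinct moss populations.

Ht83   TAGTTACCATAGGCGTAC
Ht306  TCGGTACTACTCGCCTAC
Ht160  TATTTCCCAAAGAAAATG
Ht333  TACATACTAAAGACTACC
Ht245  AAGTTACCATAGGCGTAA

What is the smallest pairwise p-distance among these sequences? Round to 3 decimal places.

0.111

Pairwise Hamming distances:
  Ht83 vs Ht306: 7
  Ht83 vs Ht160: 9
  Ht83 vs Ht333: 8
  Ht83 vs Ht245: 2
  Ht306 vs Ht160: 14
  Ht306 vs Ht333: 10
  Ht306 vs Ht245: 9
  Ht160 vs Ht333: 8
  Ht160 vs Ht245: 10
  Ht333 vs Ht245: 10
The smallest is 2 mismatches, between Ht83 and Ht245; p = 2/18 = 0.111.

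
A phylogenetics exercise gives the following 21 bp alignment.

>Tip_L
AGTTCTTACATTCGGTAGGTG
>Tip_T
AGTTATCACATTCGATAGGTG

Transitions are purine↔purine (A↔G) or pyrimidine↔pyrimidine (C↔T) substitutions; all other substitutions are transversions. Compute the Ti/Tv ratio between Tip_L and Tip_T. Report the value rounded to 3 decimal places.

The sequences differ at positions 5 (C/A, transversion), 7 (T/C, transition), 15 (G/A, transition).
Of the 3 differences, 2 transitions and 1 transversion, so Ti/Tv = 2/1 = 2.000.

2.000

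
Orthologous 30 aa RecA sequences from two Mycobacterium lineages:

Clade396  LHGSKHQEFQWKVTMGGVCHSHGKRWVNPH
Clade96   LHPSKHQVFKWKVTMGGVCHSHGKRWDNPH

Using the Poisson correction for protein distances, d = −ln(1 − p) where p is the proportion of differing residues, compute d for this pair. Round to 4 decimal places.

0.1431

Mismatches occur at site 3 (G→P), site 8 (E→V), site 10 (Q→K), site 27 (V→D).
p = 4/30 = 0.133333.
d = −ln(1 − 0.133333) = −ln(0.866667) = 0.1431.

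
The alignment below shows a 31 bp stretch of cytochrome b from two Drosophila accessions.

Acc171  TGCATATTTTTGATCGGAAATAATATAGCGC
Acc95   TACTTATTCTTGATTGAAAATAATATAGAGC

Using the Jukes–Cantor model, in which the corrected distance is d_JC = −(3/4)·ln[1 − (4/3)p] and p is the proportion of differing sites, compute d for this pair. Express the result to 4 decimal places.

0.2239

Mismatches occur at site 2 (G→A), site 4 (A→T), site 9 (T→C), site 15 (C→T), site 17 (G→A), site 29 (C→A).
p = 6/31 = 0.193548.
d = −0.75 · ln(1 − (4/3)·0.193548) = −0.75 · ln(0.741936) = −0.75 · (-0.298492) = 0.2239.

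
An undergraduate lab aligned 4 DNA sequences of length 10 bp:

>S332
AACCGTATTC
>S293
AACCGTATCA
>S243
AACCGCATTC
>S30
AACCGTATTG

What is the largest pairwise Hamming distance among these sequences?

Pairwise Hamming distances:
  S332 vs S293: 2
  S332 vs S243: 1
  S332 vs S30: 1
  S293 vs S243: 3
  S293 vs S30: 2
  S243 vs S30: 2
The largest is 3, between S293 and S243.

3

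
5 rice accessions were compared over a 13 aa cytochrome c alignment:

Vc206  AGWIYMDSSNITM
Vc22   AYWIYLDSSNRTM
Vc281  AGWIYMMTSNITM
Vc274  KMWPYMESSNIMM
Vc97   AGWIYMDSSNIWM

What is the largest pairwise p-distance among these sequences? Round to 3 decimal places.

0.538

Pairwise Hamming distances:
  Vc206 vs Vc22: 3
  Vc206 vs Vc281: 2
  Vc206 vs Vc274: 5
  Vc206 vs Vc97: 1
  Vc22 vs Vc281: 5
  Vc22 vs Vc274: 7
  Vc22 vs Vc97: 4
  Vc281 vs Vc274: 6
  Vc281 vs Vc97: 3
  Vc274 vs Vc97: 5
The largest is 7 mismatches, between Vc22 and Vc274; p = 7/13 = 0.538.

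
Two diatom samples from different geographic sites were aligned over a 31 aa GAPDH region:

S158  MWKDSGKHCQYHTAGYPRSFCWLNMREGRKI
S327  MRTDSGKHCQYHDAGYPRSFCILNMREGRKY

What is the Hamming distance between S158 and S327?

The sequences differ at positions 2 (W/R), 3 (K/T), 13 (T/D), 22 (W/I), 31 (I/Y).
That gives 5 mismatches out of 31 aligned sites, so the Hamming distance is 5.

5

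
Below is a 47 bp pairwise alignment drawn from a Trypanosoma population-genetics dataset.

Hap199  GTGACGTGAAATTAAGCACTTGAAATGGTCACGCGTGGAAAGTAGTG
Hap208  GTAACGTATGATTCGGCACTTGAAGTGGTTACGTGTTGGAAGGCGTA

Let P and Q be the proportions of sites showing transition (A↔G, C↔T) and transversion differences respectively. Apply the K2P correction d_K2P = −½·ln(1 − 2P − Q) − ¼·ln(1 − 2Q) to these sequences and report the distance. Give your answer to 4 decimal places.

The sequences differ at positions 3 (G/A, transition), 8 (G/A, transition), 9 (A/T, transversion), 10 (A/G, transition), 14 (A/C, transversion), 15 (A/G, transition), 25 (A/G, transition), 30 (C/T, transition), 34 (C/T, transition), 37 (G/T, transversion), 39 (A/G, transition), 43 (T/G, transversion), 44 (A/C, transversion), 47 (G/A, transition).
Of the 14 differences, 9 transitions and 5 transversions over 47 sites: P = 9/47 = 0.191489, Q = 5/47 = 0.106383.
d = −0.5·ln(0.510639) − 0.25·ln(0.787234) = −0.5·(-0.672092) − 0.25·(-0.239230) = 0.3959.

0.3959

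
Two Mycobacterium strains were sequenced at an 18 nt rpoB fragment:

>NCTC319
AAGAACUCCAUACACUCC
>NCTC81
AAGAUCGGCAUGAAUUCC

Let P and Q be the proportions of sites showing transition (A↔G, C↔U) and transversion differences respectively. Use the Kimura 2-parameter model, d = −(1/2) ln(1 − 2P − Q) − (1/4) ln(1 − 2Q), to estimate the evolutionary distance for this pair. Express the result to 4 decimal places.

0.4408

The sequences differ at positions 5 (A/U, transversion), 7 (U/G, transversion), 8 (C/G, transversion), 12 (A/G, transition), 13 (C/A, transversion), 15 (C/U, transition).
Of the 6 differences, 2 transitions and 4 transversions over 18 sites: P = 2/18 = 0.111111, Q = 4/18 = 0.222222.
d = −0.5·ln(0.555556) − 0.25·ln(0.555556) = −0.5·(-0.587786) − 0.25·(-0.587786) = 0.4408.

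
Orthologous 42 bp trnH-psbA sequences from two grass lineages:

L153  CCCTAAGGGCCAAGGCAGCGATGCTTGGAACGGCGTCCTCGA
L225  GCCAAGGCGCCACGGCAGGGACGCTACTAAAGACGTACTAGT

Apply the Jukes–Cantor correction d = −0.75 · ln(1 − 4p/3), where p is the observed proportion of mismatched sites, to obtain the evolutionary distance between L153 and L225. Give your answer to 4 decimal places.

The sequences differ at positions 1 (C/G), 4 (T/A), 6 (A/G), 8 (G/C), 13 (A/C), 19 (C/G), 22 (T/C), 26 (T/A), 27 (G/C), 28 (G/T), 31 (C/A), 33 (G/A), 37 (C/A), 40 (C/A), 42 (A/T).
p = 15/42 = 0.357143.
d = −0.75 · ln(1 − (4/3)·0.357143) = −0.75 · ln(0.523809) = −0.75 · (-0.646628) = 0.4850.

0.4850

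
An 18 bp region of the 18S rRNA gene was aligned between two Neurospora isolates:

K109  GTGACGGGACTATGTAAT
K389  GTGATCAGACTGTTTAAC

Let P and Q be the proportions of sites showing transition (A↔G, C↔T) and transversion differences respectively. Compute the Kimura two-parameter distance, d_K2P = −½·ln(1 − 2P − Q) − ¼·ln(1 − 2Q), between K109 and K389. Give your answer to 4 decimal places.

0.4683

Mismatches occur at site 5 (C/T, transition), site 6 (G/C, transversion), site 7 (G/A, transition), site 12 (A/G, transition), site 14 (G/T, transversion), site 18 (T/C, transition).
Of the 6 differences, 4 transitions and 2 transversions over 18 sites: P = 4/18 = 0.222222, Q = 2/18 = 0.111111.
d = −0.5·ln(0.444445) − 0.25·ln(0.777778) = −0.5·(-0.810929) − 0.25·(-0.251314) = 0.4683.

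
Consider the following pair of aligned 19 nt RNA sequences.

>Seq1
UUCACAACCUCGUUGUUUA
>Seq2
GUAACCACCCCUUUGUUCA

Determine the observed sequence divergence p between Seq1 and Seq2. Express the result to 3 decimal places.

The sequences differ at positions 1 (U/G), 3 (C/A), 6 (A/C), 10 (U/C), 12 (G/U), 18 (U/C).
There are 6 differences over 19 sites, so p = 6/19 = 0.316.

0.316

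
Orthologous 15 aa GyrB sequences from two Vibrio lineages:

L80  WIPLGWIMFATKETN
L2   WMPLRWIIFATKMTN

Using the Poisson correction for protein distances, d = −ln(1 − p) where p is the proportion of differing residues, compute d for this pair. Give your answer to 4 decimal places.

Differing sites — 2:I/M; 5:G/R; 8:M/I; 13:E/M.
p = 4/15 = 0.266667.
d = −ln(1 − 0.266667) = −ln(0.733333) = 0.3102.

0.3102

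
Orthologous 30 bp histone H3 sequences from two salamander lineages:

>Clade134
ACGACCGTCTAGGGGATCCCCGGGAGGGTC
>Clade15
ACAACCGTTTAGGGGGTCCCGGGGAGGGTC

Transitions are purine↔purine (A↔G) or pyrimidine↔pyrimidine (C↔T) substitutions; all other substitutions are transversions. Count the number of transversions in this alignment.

Mismatches occur at site 3 (G↔A, transition), site 9 (C↔T, transition), site 16 (A↔G, transition), site 21 (C↔G, transversion).
Of the 4 differences, 3 transitions and 1 transversion, so the answer is 1.

1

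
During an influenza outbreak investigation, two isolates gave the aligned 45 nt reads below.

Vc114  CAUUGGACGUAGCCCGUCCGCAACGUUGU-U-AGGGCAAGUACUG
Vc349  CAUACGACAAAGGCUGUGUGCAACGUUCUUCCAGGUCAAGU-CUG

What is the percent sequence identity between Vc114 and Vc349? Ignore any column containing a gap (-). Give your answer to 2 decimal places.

73.81%

Excluding the 3 gap columns leaves 42 comparable sites.
Mismatches occur at site 4 (U/A), site 5 (G/C), site 9 (G/A), site 10 (U/A), site 13 (C/G), site 15 (C/U), site 18 (C/G), site 19 (C/U), site 28 (G/C), site 31 (U/C), site 36 (G/U).
31 of the 42 comparable sites match, so the percent identity is 31/42 × 100 = 73.81%.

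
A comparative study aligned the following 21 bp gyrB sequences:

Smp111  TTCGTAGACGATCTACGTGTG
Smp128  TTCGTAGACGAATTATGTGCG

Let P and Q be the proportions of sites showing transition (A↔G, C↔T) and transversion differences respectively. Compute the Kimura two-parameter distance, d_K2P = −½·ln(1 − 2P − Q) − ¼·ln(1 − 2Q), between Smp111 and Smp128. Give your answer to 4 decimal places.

The sequences differ at positions 12 (T/A, transversion), 13 (C/T, transition), 16 (C/T, transition), 20 (T/C, transition).
Of the 4 differences, 3 transitions and 1 transversion over 21 sites: P = 3/21 = 0.142857, Q = 1/21 = 0.047619.
d = −0.5·ln(0.666667) − 0.25·ln(0.904762) = −0.5·(-0.405465) − 0.25·(-0.100083) = 0.2278.

0.2278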